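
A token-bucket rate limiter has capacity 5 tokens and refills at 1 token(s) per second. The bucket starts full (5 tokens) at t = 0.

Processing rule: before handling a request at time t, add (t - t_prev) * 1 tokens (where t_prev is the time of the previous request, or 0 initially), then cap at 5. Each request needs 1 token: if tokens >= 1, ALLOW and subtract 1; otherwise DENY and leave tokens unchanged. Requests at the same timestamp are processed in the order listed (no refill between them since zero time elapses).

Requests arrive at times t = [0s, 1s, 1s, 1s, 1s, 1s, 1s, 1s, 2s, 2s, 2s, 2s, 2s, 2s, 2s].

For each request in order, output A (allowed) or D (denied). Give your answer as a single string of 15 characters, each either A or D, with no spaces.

Answer: AAAAAADDADDDDDD

Derivation:
Simulating step by step:
  req#1 t=0s: ALLOW
  req#2 t=1s: ALLOW
  req#3 t=1s: ALLOW
  req#4 t=1s: ALLOW
  req#5 t=1s: ALLOW
  req#6 t=1s: ALLOW
  req#7 t=1s: DENY
  req#8 t=1s: DENY
  req#9 t=2s: ALLOW
  req#10 t=2s: DENY
  req#11 t=2s: DENY
  req#12 t=2s: DENY
  req#13 t=2s: DENY
  req#14 t=2s: DENY
  req#15 t=2s: DENY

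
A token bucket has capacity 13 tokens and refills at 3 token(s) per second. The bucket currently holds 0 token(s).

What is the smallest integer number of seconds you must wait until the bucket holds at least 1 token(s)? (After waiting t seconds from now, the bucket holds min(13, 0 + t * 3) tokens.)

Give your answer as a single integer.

Need 0 + t * 3 >= 1, so t >= 1/3.
Smallest integer t = ceil(1/3) = 1.

Answer: 1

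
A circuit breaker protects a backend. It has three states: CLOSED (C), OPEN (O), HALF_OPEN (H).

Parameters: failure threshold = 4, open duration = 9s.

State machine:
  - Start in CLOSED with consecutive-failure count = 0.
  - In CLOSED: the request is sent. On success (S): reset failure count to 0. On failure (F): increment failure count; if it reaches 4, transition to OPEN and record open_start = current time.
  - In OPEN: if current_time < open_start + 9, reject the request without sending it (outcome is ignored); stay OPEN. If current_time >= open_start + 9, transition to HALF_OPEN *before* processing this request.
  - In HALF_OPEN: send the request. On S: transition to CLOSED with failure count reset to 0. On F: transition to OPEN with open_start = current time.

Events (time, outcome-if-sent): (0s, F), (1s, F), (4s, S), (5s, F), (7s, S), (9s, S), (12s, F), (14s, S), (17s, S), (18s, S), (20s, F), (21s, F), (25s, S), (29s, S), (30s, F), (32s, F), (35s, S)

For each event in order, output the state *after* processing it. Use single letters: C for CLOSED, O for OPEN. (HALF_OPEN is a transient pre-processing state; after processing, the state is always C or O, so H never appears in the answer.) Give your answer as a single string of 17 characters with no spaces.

State after each event:
  event#1 t=0s outcome=F: state=CLOSED
  event#2 t=1s outcome=F: state=CLOSED
  event#3 t=4s outcome=S: state=CLOSED
  event#4 t=5s outcome=F: state=CLOSED
  event#5 t=7s outcome=S: state=CLOSED
  event#6 t=9s outcome=S: state=CLOSED
  event#7 t=12s outcome=F: state=CLOSED
  event#8 t=14s outcome=S: state=CLOSED
  event#9 t=17s outcome=S: state=CLOSED
  event#10 t=18s outcome=S: state=CLOSED
  event#11 t=20s outcome=F: state=CLOSED
  event#12 t=21s outcome=F: state=CLOSED
  event#13 t=25s outcome=S: state=CLOSED
  event#14 t=29s outcome=S: state=CLOSED
  event#15 t=30s outcome=F: state=CLOSED
  event#16 t=32s outcome=F: state=CLOSED
  event#17 t=35s outcome=S: state=CLOSED

Answer: CCCCCCCCCCCCCCCCC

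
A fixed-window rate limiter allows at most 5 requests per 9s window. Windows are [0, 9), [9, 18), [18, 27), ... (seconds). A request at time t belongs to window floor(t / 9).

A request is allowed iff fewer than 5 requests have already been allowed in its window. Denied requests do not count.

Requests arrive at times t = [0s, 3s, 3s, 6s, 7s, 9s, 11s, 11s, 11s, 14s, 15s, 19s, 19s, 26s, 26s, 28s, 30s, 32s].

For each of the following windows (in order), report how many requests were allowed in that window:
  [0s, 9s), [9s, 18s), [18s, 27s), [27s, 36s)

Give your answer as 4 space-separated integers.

Processing requests:
  req#1 t=0s (window 0): ALLOW
  req#2 t=3s (window 0): ALLOW
  req#3 t=3s (window 0): ALLOW
  req#4 t=6s (window 0): ALLOW
  req#5 t=7s (window 0): ALLOW
  req#6 t=9s (window 1): ALLOW
  req#7 t=11s (window 1): ALLOW
  req#8 t=11s (window 1): ALLOW
  req#9 t=11s (window 1): ALLOW
  req#10 t=14s (window 1): ALLOW
  req#11 t=15s (window 1): DENY
  req#12 t=19s (window 2): ALLOW
  req#13 t=19s (window 2): ALLOW
  req#14 t=26s (window 2): ALLOW
  req#15 t=26s (window 2): ALLOW
  req#16 t=28s (window 3): ALLOW
  req#17 t=30s (window 3): ALLOW
  req#18 t=32s (window 3): ALLOW

Allowed counts by window: 5 5 4 3

Answer: 5 5 4 3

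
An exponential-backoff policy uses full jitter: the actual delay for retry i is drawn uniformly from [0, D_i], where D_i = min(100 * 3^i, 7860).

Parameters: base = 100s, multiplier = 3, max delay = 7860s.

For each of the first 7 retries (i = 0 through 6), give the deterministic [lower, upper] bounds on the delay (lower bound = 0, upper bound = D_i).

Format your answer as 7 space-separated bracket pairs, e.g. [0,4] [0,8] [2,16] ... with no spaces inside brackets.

Answer: [0,100] [0,300] [0,900] [0,2700] [0,7860] [0,7860] [0,7860]

Derivation:
Computing bounds per retry:
  i=0: D_i=min(100*3^0,7860)=100, bounds=[0,100]
  i=1: D_i=min(100*3^1,7860)=300, bounds=[0,300]
  i=2: D_i=min(100*3^2,7860)=900, bounds=[0,900]
  i=3: D_i=min(100*3^3,7860)=2700, bounds=[0,2700]
  i=4: D_i=min(100*3^4,7860)=7860, bounds=[0,7860]
  i=5: D_i=min(100*3^5,7860)=7860, bounds=[0,7860]
  i=6: D_i=min(100*3^6,7860)=7860, bounds=[0,7860]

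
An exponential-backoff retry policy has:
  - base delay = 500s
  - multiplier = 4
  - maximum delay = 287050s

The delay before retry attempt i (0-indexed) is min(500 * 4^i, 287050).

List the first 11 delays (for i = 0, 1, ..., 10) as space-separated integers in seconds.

Computing each delay:
  i=0: min(500*4^0, 287050) = 500
  i=1: min(500*4^1, 287050) = 2000
  i=2: min(500*4^2, 287050) = 8000
  i=3: min(500*4^3, 287050) = 32000
  i=4: min(500*4^4, 287050) = 128000
  i=5: min(500*4^5, 287050) = 287050
  i=6: min(500*4^6, 287050) = 287050
  i=7: min(500*4^7, 287050) = 287050
  i=8: min(500*4^8, 287050) = 287050
  i=9: min(500*4^9, 287050) = 287050
  i=10: min(500*4^10, 287050) = 287050

Answer: 500 2000 8000 32000 128000 287050 287050 287050 287050 287050 287050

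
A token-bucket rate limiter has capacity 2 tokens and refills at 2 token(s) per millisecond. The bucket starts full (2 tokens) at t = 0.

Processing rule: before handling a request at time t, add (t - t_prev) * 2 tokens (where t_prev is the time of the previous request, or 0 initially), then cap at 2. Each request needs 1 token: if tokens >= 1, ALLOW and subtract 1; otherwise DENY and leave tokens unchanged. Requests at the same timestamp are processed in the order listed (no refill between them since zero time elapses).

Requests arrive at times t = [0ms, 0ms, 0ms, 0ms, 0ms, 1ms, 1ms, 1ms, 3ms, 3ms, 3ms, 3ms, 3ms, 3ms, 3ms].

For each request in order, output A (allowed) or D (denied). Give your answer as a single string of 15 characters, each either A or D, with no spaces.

Simulating step by step:
  req#1 t=0ms: ALLOW
  req#2 t=0ms: ALLOW
  req#3 t=0ms: DENY
  req#4 t=0ms: DENY
  req#5 t=0ms: DENY
  req#6 t=1ms: ALLOW
  req#7 t=1ms: ALLOW
  req#8 t=1ms: DENY
  req#9 t=3ms: ALLOW
  req#10 t=3ms: ALLOW
  req#11 t=3ms: DENY
  req#12 t=3ms: DENY
  req#13 t=3ms: DENY
  req#14 t=3ms: DENY
  req#15 t=3ms: DENY

Answer: AADDDAADAADDDDD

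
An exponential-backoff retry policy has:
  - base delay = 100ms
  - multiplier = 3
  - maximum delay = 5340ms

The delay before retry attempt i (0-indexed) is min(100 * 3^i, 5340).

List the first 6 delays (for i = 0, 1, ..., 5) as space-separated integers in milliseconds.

Computing each delay:
  i=0: min(100*3^0, 5340) = 100
  i=1: min(100*3^1, 5340) = 300
  i=2: min(100*3^2, 5340) = 900
  i=3: min(100*3^3, 5340) = 2700
  i=4: min(100*3^4, 5340) = 5340
  i=5: min(100*3^5, 5340) = 5340

Answer: 100 300 900 2700 5340 5340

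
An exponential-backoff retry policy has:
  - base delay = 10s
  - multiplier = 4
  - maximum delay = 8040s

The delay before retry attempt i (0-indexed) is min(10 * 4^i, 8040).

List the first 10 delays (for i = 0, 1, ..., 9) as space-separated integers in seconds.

Computing each delay:
  i=0: min(10*4^0, 8040) = 10
  i=1: min(10*4^1, 8040) = 40
  i=2: min(10*4^2, 8040) = 160
  i=3: min(10*4^3, 8040) = 640
  i=4: min(10*4^4, 8040) = 2560
  i=5: min(10*4^5, 8040) = 8040
  i=6: min(10*4^6, 8040) = 8040
  i=7: min(10*4^7, 8040) = 8040
  i=8: min(10*4^8, 8040) = 8040
  i=9: min(10*4^9, 8040) = 8040

Answer: 10 40 160 640 2560 8040 8040 8040 8040 8040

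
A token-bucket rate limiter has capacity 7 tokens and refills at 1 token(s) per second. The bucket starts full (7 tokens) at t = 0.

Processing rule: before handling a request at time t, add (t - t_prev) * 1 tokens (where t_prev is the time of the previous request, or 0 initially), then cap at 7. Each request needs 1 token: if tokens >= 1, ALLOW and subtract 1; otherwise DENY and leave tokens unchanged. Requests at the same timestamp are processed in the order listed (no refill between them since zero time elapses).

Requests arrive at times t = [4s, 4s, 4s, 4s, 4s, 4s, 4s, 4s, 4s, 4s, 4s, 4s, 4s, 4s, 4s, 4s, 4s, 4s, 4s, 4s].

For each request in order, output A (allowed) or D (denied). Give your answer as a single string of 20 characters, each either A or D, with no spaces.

Simulating step by step:
  req#1 t=4s: ALLOW
  req#2 t=4s: ALLOW
  req#3 t=4s: ALLOW
  req#4 t=4s: ALLOW
  req#5 t=4s: ALLOW
  req#6 t=4s: ALLOW
  req#7 t=4s: ALLOW
  req#8 t=4s: DENY
  req#9 t=4s: DENY
  req#10 t=4s: DENY
  req#11 t=4s: DENY
  req#12 t=4s: DENY
  req#13 t=4s: DENY
  req#14 t=4s: DENY
  req#15 t=4s: DENY
  req#16 t=4s: DENY
  req#17 t=4s: DENY
  req#18 t=4s: DENY
  req#19 t=4s: DENY
  req#20 t=4s: DENY

Answer: AAAAAAADDDDDDDDDDDDD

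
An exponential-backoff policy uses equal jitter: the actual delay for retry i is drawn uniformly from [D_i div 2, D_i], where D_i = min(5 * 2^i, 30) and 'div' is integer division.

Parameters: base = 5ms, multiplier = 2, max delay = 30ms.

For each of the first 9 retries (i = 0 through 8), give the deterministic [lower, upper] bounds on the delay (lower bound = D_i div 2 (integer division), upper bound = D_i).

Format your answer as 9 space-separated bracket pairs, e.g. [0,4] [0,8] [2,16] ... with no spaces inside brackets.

Answer: [2,5] [5,10] [10,20] [15,30] [15,30] [15,30] [15,30] [15,30] [15,30]

Derivation:
Computing bounds per retry:
  i=0: D_i=min(5*2^0,30)=5, bounds=[2,5]
  i=1: D_i=min(5*2^1,30)=10, bounds=[5,10]
  i=2: D_i=min(5*2^2,30)=20, bounds=[10,20]
  i=3: D_i=min(5*2^3,30)=30, bounds=[15,30]
  i=4: D_i=min(5*2^4,30)=30, bounds=[15,30]
  i=5: D_i=min(5*2^5,30)=30, bounds=[15,30]
  i=6: D_i=min(5*2^6,30)=30, bounds=[15,30]
  i=7: D_i=min(5*2^7,30)=30, bounds=[15,30]
  i=8: D_i=min(5*2^8,30)=30, bounds=[15,30]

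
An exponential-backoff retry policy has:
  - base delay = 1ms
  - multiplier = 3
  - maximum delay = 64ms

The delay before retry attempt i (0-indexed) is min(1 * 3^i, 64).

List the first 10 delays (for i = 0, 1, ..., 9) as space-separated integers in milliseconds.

Computing each delay:
  i=0: min(1*3^0, 64) = 1
  i=1: min(1*3^1, 64) = 3
  i=2: min(1*3^2, 64) = 9
  i=3: min(1*3^3, 64) = 27
  i=4: min(1*3^4, 64) = 64
  i=5: min(1*3^5, 64) = 64
  i=6: min(1*3^6, 64) = 64
  i=7: min(1*3^7, 64) = 64
  i=8: min(1*3^8, 64) = 64
  i=9: min(1*3^9, 64) = 64

Answer: 1 3 9 27 64 64 64 64 64 64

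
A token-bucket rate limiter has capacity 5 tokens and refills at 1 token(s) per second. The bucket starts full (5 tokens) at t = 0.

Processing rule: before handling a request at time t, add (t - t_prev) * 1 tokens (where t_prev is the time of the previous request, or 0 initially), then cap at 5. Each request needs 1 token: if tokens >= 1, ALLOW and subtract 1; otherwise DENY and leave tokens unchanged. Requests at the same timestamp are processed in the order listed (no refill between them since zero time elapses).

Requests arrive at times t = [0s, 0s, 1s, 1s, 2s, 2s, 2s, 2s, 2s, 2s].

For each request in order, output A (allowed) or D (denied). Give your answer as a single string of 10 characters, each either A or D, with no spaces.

Answer: AAAAAAADDD

Derivation:
Simulating step by step:
  req#1 t=0s: ALLOW
  req#2 t=0s: ALLOW
  req#3 t=1s: ALLOW
  req#4 t=1s: ALLOW
  req#5 t=2s: ALLOW
  req#6 t=2s: ALLOW
  req#7 t=2s: ALLOW
  req#8 t=2s: DENY
  req#9 t=2s: DENY
  req#10 t=2s: DENY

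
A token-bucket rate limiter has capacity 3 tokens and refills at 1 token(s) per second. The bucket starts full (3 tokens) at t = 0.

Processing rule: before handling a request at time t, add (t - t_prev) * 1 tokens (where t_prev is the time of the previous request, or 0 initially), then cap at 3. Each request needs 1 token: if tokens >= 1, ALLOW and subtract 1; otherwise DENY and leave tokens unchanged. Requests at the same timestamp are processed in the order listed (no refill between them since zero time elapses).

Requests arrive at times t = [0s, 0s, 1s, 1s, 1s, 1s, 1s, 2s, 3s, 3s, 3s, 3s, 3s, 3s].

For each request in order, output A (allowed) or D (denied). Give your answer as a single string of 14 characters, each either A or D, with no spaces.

Answer: AAAADDDAADDDDD

Derivation:
Simulating step by step:
  req#1 t=0s: ALLOW
  req#2 t=0s: ALLOW
  req#3 t=1s: ALLOW
  req#4 t=1s: ALLOW
  req#5 t=1s: DENY
  req#6 t=1s: DENY
  req#7 t=1s: DENY
  req#8 t=2s: ALLOW
  req#9 t=3s: ALLOW
  req#10 t=3s: DENY
  req#11 t=3s: DENY
  req#12 t=3s: DENY
  req#13 t=3s: DENY
  req#14 t=3s: DENY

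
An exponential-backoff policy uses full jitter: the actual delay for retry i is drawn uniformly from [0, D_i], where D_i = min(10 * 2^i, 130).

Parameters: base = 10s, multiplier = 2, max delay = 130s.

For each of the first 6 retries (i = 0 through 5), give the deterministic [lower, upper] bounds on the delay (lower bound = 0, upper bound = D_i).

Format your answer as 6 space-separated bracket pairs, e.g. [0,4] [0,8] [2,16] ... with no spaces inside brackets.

Answer: [0,10] [0,20] [0,40] [0,80] [0,130] [0,130]

Derivation:
Computing bounds per retry:
  i=0: D_i=min(10*2^0,130)=10, bounds=[0,10]
  i=1: D_i=min(10*2^1,130)=20, bounds=[0,20]
  i=2: D_i=min(10*2^2,130)=40, bounds=[0,40]
  i=3: D_i=min(10*2^3,130)=80, bounds=[0,80]
  i=4: D_i=min(10*2^4,130)=130, bounds=[0,130]
  i=5: D_i=min(10*2^5,130)=130, bounds=[0,130]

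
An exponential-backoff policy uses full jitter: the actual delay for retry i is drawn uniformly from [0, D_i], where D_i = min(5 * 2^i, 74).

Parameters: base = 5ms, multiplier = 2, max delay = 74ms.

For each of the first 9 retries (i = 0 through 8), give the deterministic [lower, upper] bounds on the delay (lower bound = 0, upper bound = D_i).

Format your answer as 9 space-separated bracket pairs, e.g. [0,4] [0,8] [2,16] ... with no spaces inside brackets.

Answer: [0,5] [0,10] [0,20] [0,40] [0,74] [0,74] [0,74] [0,74] [0,74]

Derivation:
Computing bounds per retry:
  i=0: D_i=min(5*2^0,74)=5, bounds=[0,5]
  i=1: D_i=min(5*2^1,74)=10, bounds=[0,10]
  i=2: D_i=min(5*2^2,74)=20, bounds=[0,20]
  i=3: D_i=min(5*2^3,74)=40, bounds=[0,40]
  i=4: D_i=min(5*2^4,74)=74, bounds=[0,74]
  i=5: D_i=min(5*2^5,74)=74, bounds=[0,74]
  i=6: D_i=min(5*2^6,74)=74, bounds=[0,74]
  i=7: D_i=min(5*2^7,74)=74, bounds=[0,74]
  i=8: D_i=min(5*2^8,74)=74, bounds=[0,74]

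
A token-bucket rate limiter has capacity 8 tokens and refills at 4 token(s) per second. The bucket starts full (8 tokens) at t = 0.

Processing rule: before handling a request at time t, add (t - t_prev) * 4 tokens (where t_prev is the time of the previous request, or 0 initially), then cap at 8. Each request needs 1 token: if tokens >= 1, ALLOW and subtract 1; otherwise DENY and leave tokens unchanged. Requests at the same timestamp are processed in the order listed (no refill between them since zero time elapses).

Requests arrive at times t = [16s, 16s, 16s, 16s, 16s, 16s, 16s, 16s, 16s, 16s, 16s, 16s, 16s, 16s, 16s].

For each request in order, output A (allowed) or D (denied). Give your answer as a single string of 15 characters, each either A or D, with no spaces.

Answer: AAAAAAAADDDDDDD

Derivation:
Simulating step by step:
  req#1 t=16s: ALLOW
  req#2 t=16s: ALLOW
  req#3 t=16s: ALLOW
  req#4 t=16s: ALLOW
  req#5 t=16s: ALLOW
  req#6 t=16s: ALLOW
  req#7 t=16s: ALLOW
  req#8 t=16s: ALLOW
  req#9 t=16s: DENY
  req#10 t=16s: DENY
  req#11 t=16s: DENY
  req#12 t=16s: DENY
  req#13 t=16s: DENY
  req#14 t=16s: DENY
  req#15 t=16s: DENY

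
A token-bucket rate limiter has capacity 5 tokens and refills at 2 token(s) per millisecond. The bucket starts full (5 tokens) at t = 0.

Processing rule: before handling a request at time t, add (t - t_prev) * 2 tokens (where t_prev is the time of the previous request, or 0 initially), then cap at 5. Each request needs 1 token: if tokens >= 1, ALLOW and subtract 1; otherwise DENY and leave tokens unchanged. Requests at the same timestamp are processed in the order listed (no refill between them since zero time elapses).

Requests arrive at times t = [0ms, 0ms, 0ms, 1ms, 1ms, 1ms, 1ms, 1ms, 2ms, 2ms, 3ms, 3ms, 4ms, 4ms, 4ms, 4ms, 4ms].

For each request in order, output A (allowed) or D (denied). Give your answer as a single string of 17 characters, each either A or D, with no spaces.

Answer: AAAAAAADAAAAAADDD

Derivation:
Simulating step by step:
  req#1 t=0ms: ALLOW
  req#2 t=0ms: ALLOW
  req#3 t=0ms: ALLOW
  req#4 t=1ms: ALLOW
  req#5 t=1ms: ALLOW
  req#6 t=1ms: ALLOW
  req#7 t=1ms: ALLOW
  req#8 t=1ms: DENY
  req#9 t=2ms: ALLOW
  req#10 t=2ms: ALLOW
  req#11 t=3ms: ALLOW
  req#12 t=3ms: ALLOW
  req#13 t=4ms: ALLOW
  req#14 t=4ms: ALLOW
  req#15 t=4ms: DENY
  req#16 t=4ms: DENY
  req#17 t=4ms: DENY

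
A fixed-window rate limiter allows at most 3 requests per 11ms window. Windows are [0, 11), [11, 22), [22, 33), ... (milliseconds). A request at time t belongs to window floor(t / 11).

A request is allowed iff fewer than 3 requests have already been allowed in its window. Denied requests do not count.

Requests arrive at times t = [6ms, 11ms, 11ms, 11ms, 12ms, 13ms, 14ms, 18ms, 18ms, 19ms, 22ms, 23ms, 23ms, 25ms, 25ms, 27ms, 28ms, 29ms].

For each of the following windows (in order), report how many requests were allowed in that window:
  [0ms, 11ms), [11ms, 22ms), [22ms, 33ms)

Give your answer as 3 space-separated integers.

Processing requests:
  req#1 t=6ms (window 0): ALLOW
  req#2 t=11ms (window 1): ALLOW
  req#3 t=11ms (window 1): ALLOW
  req#4 t=11ms (window 1): ALLOW
  req#5 t=12ms (window 1): DENY
  req#6 t=13ms (window 1): DENY
  req#7 t=14ms (window 1): DENY
  req#8 t=18ms (window 1): DENY
  req#9 t=18ms (window 1): DENY
  req#10 t=19ms (window 1): DENY
  req#11 t=22ms (window 2): ALLOW
  req#12 t=23ms (window 2): ALLOW
  req#13 t=23ms (window 2): ALLOW
  req#14 t=25ms (window 2): DENY
  req#15 t=25ms (window 2): DENY
  req#16 t=27ms (window 2): DENY
  req#17 t=28ms (window 2): DENY
  req#18 t=29ms (window 2): DENY

Allowed counts by window: 1 3 3

Answer: 1 3 3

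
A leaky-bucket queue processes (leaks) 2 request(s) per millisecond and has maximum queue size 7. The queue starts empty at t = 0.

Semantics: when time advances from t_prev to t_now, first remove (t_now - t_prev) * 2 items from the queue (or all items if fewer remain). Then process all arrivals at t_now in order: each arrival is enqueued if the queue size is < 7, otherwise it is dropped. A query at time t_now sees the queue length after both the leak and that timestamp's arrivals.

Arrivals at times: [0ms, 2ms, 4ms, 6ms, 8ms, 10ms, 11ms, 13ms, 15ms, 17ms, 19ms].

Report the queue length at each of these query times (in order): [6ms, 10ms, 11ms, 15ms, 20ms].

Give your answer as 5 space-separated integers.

Queue lengths at query times:
  query t=6ms: backlog = 1
  query t=10ms: backlog = 1
  query t=11ms: backlog = 1
  query t=15ms: backlog = 1
  query t=20ms: backlog = 0

Answer: 1 1 1 1 0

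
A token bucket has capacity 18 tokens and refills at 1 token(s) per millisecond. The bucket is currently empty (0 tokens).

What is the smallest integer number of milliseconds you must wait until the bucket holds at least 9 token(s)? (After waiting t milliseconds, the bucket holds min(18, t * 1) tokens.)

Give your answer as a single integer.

Need t * 1 >= 9, so t >= 9/1.
Smallest integer t = ceil(9/1) = 9.

Answer: 9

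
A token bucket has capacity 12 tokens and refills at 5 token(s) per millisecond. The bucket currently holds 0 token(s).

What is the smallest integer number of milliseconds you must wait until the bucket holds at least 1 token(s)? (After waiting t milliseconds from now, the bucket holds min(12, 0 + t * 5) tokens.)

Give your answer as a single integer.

Need 0 + t * 5 >= 1, so t >= 1/5.
Smallest integer t = ceil(1/5) = 1.

Answer: 1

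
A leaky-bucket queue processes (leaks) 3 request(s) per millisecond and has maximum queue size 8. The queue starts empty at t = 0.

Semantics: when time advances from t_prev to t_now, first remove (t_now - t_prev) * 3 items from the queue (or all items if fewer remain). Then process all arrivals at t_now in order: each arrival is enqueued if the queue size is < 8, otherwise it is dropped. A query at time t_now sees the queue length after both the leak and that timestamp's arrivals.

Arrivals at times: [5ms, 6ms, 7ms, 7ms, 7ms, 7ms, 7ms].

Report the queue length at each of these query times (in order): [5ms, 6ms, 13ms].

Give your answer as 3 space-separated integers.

Answer: 1 1 0

Derivation:
Queue lengths at query times:
  query t=5ms: backlog = 1
  query t=6ms: backlog = 1
  query t=13ms: backlog = 0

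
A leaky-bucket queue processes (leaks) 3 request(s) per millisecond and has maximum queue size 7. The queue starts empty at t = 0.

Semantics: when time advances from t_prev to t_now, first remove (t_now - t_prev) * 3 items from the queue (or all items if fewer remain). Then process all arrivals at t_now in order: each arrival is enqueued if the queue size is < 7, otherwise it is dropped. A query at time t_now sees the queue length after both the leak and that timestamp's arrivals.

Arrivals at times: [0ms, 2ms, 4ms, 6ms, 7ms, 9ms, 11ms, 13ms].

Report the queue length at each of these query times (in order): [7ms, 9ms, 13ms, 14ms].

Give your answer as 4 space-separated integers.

Queue lengths at query times:
  query t=7ms: backlog = 1
  query t=9ms: backlog = 1
  query t=13ms: backlog = 1
  query t=14ms: backlog = 0

Answer: 1 1 1 0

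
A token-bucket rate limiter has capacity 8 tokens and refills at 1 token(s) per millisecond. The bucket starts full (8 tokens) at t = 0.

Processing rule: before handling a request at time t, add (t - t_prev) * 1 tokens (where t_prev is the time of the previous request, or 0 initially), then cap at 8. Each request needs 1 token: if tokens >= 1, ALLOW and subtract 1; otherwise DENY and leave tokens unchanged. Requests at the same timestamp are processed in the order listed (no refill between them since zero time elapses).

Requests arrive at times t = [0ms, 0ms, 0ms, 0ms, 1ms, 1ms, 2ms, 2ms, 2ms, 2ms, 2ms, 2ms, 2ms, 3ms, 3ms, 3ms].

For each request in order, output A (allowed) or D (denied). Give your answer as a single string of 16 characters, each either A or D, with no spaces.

Simulating step by step:
  req#1 t=0ms: ALLOW
  req#2 t=0ms: ALLOW
  req#3 t=0ms: ALLOW
  req#4 t=0ms: ALLOW
  req#5 t=1ms: ALLOW
  req#6 t=1ms: ALLOW
  req#7 t=2ms: ALLOW
  req#8 t=2ms: ALLOW
  req#9 t=2ms: ALLOW
  req#10 t=2ms: ALLOW
  req#11 t=2ms: DENY
  req#12 t=2ms: DENY
  req#13 t=2ms: DENY
  req#14 t=3ms: ALLOW
  req#15 t=3ms: DENY
  req#16 t=3ms: DENY

Answer: AAAAAAAAAADDDADD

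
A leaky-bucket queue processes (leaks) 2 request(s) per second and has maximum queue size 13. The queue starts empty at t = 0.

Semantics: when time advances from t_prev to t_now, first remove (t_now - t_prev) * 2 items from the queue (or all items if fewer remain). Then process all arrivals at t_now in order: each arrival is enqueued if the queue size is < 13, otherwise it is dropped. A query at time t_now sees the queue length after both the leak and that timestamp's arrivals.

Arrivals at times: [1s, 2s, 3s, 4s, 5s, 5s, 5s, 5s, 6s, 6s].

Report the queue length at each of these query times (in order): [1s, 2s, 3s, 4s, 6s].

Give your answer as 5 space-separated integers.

Queue lengths at query times:
  query t=1s: backlog = 1
  query t=2s: backlog = 1
  query t=3s: backlog = 1
  query t=4s: backlog = 1
  query t=6s: backlog = 4

Answer: 1 1 1 1 4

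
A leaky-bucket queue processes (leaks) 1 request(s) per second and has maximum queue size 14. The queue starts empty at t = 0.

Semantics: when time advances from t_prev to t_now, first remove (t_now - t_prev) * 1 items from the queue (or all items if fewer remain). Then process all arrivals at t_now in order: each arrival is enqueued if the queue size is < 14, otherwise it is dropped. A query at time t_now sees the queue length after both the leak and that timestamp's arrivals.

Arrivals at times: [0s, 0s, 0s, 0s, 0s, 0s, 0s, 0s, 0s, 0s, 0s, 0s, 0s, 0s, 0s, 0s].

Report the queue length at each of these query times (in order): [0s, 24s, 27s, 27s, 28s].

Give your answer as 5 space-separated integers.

Queue lengths at query times:
  query t=0s: backlog = 14
  query t=24s: backlog = 0
  query t=27s: backlog = 0
  query t=27s: backlog = 0
  query t=28s: backlog = 0

Answer: 14 0 0 0 0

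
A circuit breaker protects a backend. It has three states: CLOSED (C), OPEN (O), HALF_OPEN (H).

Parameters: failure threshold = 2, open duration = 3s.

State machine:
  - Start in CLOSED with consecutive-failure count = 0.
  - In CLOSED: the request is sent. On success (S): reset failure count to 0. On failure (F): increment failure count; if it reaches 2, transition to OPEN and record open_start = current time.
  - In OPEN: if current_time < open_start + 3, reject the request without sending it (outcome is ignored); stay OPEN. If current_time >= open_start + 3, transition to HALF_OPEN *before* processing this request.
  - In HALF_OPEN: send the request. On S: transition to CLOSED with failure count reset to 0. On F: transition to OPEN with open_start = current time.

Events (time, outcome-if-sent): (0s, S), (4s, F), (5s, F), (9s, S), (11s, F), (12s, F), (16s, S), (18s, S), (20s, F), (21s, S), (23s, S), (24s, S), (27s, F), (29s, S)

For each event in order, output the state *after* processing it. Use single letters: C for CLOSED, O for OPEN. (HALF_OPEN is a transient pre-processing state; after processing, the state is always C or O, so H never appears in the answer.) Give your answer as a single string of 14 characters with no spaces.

State after each event:
  event#1 t=0s outcome=S: state=CLOSED
  event#2 t=4s outcome=F: state=CLOSED
  event#3 t=5s outcome=F: state=OPEN
  event#4 t=9s outcome=S: state=CLOSED
  event#5 t=11s outcome=F: state=CLOSED
  event#6 t=12s outcome=F: state=OPEN
  event#7 t=16s outcome=S: state=CLOSED
  event#8 t=18s outcome=S: state=CLOSED
  event#9 t=20s outcome=F: state=CLOSED
  event#10 t=21s outcome=S: state=CLOSED
  event#11 t=23s outcome=S: state=CLOSED
  event#12 t=24s outcome=S: state=CLOSED
  event#13 t=27s outcome=F: state=CLOSED
  event#14 t=29s outcome=S: state=CLOSED

Answer: CCOCCOCCCCCCCC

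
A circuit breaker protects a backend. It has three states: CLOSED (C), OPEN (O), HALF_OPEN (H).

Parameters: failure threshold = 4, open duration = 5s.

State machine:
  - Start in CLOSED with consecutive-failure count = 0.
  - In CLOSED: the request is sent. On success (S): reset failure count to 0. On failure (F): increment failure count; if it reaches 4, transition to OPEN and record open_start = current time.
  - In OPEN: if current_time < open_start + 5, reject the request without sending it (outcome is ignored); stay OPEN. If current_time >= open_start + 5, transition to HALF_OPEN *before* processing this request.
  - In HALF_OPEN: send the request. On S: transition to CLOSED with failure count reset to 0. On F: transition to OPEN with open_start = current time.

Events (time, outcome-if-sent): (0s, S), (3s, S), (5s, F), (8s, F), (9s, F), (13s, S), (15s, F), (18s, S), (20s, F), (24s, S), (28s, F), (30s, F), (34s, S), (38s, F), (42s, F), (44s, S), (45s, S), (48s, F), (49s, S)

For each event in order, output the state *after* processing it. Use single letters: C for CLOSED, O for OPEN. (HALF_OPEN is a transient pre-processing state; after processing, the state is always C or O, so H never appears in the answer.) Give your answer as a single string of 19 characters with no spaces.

State after each event:
  event#1 t=0s outcome=S: state=CLOSED
  event#2 t=3s outcome=S: state=CLOSED
  event#3 t=5s outcome=F: state=CLOSED
  event#4 t=8s outcome=F: state=CLOSED
  event#5 t=9s outcome=F: state=CLOSED
  event#6 t=13s outcome=S: state=CLOSED
  event#7 t=15s outcome=F: state=CLOSED
  event#8 t=18s outcome=S: state=CLOSED
  event#9 t=20s outcome=F: state=CLOSED
  event#10 t=24s outcome=S: state=CLOSED
  event#11 t=28s outcome=F: state=CLOSED
  event#12 t=30s outcome=F: state=CLOSED
  event#13 t=34s outcome=S: state=CLOSED
  event#14 t=38s outcome=F: state=CLOSED
  event#15 t=42s outcome=F: state=CLOSED
  event#16 t=44s outcome=S: state=CLOSED
  event#17 t=45s outcome=S: state=CLOSED
  event#18 t=48s outcome=F: state=CLOSED
  event#19 t=49s outcome=S: state=CLOSED

Answer: CCCCCCCCCCCCCCCCCCC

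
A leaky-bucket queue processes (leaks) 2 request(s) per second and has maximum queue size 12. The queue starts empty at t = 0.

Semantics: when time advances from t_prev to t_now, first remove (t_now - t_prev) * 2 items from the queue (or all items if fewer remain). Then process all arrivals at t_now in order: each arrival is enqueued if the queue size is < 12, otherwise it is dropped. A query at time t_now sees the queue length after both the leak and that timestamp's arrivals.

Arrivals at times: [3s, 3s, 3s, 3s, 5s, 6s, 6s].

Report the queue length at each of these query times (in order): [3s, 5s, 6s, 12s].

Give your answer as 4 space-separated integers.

Queue lengths at query times:
  query t=3s: backlog = 4
  query t=5s: backlog = 1
  query t=6s: backlog = 2
  query t=12s: backlog = 0

Answer: 4 1 2 0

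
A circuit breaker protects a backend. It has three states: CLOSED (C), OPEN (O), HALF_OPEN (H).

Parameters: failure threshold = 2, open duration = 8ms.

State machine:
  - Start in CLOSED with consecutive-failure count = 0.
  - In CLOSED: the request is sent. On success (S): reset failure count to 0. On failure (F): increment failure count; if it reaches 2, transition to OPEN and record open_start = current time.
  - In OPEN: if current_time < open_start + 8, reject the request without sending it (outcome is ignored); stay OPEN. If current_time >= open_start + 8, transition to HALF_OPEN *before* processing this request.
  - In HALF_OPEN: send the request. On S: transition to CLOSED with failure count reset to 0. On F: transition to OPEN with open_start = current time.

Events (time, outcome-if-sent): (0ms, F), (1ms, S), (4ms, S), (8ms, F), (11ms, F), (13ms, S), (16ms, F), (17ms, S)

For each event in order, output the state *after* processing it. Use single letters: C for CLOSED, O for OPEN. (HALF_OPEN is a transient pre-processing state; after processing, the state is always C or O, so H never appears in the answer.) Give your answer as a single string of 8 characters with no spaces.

State after each event:
  event#1 t=0ms outcome=F: state=CLOSED
  event#2 t=1ms outcome=S: state=CLOSED
  event#3 t=4ms outcome=S: state=CLOSED
  event#4 t=8ms outcome=F: state=CLOSED
  event#5 t=11ms outcome=F: state=OPEN
  event#6 t=13ms outcome=S: state=OPEN
  event#7 t=16ms outcome=F: state=OPEN
  event#8 t=17ms outcome=S: state=OPEN

Answer: CCCCOOOO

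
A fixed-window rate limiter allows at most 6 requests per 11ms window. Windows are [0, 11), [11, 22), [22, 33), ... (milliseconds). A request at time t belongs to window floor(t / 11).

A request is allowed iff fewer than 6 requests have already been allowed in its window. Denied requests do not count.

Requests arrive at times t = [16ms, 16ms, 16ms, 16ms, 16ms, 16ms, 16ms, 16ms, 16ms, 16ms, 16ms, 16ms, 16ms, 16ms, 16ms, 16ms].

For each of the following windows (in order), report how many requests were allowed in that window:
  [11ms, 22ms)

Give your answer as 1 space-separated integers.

Answer: 6

Derivation:
Processing requests:
  req#1 t=16ms (window 1): ALLOW
  req#2 t=16ms (window 1): ALLOW
  req#3 t=16ms (window 1): ALLOW
  req#4 t=16ms (window 1): ALLOW
  req#5 t=16ms (window 1): ALLOW
  req#6 t=16ms (window 1): ALLOW
  req#7 t=16ms (window 1): DENY
  req#8 t=16ms (window 1): DENY
  req#9 t=16ms (window 1): DENY
  req#10 t=16ms (window 1): DENY
  req#11 t=16ms (window 1): DENY
  req#12 t=16ms (window 1): DENY
  req#13 t=16ms (window 1): DENY
  req#14 t=16ms (window 1): DENY
  req#15 t=16ms (window 1): DENY
  req#16 t=16ms (window 1): DENY

Allowed counts by window: 6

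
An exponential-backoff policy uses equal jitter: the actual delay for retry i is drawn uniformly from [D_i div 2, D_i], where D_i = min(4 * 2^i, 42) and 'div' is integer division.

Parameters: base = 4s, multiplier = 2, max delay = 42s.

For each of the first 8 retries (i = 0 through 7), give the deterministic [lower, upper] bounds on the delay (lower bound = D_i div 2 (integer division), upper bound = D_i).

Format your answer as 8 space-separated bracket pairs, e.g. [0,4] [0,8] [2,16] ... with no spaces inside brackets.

Answer: [2,4] [4,8] [8,16] [16,32] [21,42] [21,42] [21,42] [21,42]

Derivation:
Computing bounds per retry:
  i=0: D_i=min(4*2^0,42)=4, bounds=[2,4]
  i=1: D_i=min(4*2^1,42)=8, bounds=[4,8]
  i=2: D_i=min(4*2^2,42)=16, bounds=[8,16]
  i=3: D_i=min(4*2^3,42)=32, bounds=[16,32]
  i=4: D_i=min(4*2^4,42)=42, bounds=[21,42]
  i=5: D_i=min(4*2^5,42)=42, bounds=[21,42]
  i=6: D_i=min(4*2^6,42)=42, bounds=[21,42]
  i=7: D_i=min(4*2^7,42)=42, bounds=[21,42]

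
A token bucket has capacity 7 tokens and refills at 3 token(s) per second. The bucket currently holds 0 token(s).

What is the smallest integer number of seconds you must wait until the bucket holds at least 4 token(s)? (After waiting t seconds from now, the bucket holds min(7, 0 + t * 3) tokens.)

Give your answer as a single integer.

Need 0 + t * 3 >= 4, so t >= 4/3.
Smallest integer t = ceil(4/3) = 2.

Answer: 2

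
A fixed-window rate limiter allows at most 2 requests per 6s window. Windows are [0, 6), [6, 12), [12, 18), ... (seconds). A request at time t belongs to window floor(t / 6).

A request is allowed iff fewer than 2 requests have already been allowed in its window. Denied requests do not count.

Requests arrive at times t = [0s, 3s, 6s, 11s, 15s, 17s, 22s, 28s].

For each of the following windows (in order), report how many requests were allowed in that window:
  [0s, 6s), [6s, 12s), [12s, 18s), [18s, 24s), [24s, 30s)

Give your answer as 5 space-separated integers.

Processing requests:
  req#1 t=0s (window 0): ALLOW
  req#2 t=3s (window 0): ALLOW
  req#3 t=6s (window 1): ALLOW
  req#4 t=11s (window 1): ALLOW
  req#5 t=15s (window 2): ALLOW
  req#6 t=17s (window 2): ALLOW
  req#7 t=22s (window 3): ALLOW
  req#8 t=28s (window 4): ALLOW

Allowed counts by window: 2 2 2 1 1

Answer: 2 2 2 1 1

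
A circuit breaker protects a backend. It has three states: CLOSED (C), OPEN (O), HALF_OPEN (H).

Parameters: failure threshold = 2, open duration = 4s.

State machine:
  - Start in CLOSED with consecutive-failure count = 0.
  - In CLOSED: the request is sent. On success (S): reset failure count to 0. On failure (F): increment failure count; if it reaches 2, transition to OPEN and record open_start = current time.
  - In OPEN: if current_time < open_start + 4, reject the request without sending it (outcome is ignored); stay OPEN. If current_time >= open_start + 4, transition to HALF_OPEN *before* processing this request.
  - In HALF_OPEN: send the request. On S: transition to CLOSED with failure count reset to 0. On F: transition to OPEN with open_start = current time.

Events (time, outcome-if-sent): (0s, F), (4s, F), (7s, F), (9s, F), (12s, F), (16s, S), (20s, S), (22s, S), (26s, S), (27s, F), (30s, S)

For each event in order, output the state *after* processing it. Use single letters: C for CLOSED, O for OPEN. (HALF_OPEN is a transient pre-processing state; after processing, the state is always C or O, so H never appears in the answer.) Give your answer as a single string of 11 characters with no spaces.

Answer: COOOOCCCCCC

Derivation:
State after each event:
  event#1 t=0s outcome=F: state=CLOSED
  event#2 t=4s outcome=F: state=OPEN
  event#3 t=7s outcome=F: state=OPEN
  event#4 t=9s outcome=F: state=OPEN
  event#5 t=12s outcome=F: state=OPEN
  event#6 t=16s outcome=S: state=CLOSED
  event#7 t=20s outcome=S: state=CLOSED
  event#8 t=22s outcome=S: state=CLOSED
  event#9 t=26s outcome=S: state=CLOSED
  event#10 t=27s outcome=F: state=CLOSED
  event#11 t=30s outcome=S: state=CLOSED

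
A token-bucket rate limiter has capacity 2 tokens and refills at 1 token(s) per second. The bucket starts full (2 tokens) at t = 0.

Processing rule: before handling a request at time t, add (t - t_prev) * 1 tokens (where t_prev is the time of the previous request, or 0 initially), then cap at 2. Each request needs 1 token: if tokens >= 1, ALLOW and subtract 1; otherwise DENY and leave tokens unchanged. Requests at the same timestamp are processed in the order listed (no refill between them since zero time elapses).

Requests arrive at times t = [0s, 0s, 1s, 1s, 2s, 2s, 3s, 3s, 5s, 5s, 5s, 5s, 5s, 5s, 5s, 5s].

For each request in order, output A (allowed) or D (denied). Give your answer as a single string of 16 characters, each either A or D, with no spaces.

Answer: AAADADADAADDDDDD

Derivation:
Simulating step by step:
  req#1 t=0s: ALLOW
  req#2 t=0s: ALLOW
  req#3 t=1s: ALLOW
  req#4 t=1s: DENY
  req#5 t=2s: ALLOW
  req#6 t=2s: DENY
  req#7 t=3s: ALLOW
  req#8 t=3s: DENY
  req#9 t=5s: ALLOW
  req#10 t=5s: ALLOW
  req#11 t=5s: DENY
  req#12 t=5s: DENY
  req#13 t=5s: DENY
  req#14 t=5s: DENY
  req#15 t=5s: DENY
  req#16 t=5s: DENY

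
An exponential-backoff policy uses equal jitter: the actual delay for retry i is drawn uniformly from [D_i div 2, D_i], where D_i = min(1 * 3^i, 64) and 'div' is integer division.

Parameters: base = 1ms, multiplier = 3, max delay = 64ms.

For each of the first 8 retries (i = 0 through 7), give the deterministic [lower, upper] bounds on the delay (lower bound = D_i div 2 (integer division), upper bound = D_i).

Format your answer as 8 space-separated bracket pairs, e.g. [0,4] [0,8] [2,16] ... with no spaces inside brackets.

Computing bounds per retry:
  i=0: D_i=min(1*3^0,64)=1, bounds=[0,1]
  i=1: D_i=min(1*3^1,64)=3, bounds=[1,3]
  i=2: D_i=min(1*3^2,64)=9, bounds=[4,9]
  i=3: D_i=min(1*3^3,64)=27, bounds=[13,27]
  i=4: D_i=min(1*3^4,64)=64, bounds=[32,64]
  i=5: D_i=min(1*3^5,64)=64, bounds=[32,64]
  i=6: D_i=min(1*3^6,64)=64, bounds=[32,64]
  i=7: D_i=min(1*3^7,64)=64, bounds=[32,64]

Answer: [0,1] [1,3] [4,9] [13,27] [32,64] [32,64] [32,64] [32,64]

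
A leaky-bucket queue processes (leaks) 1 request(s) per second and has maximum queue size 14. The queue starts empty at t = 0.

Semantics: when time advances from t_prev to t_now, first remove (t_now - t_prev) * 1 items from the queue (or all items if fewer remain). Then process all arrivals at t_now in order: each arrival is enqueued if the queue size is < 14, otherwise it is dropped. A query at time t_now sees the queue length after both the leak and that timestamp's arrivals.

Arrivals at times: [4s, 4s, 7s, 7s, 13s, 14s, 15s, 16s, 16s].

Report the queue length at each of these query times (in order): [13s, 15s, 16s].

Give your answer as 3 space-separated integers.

Answer: 1 1 2

Derivation:
Queue lengths at query times:
  query t=13s: backlog = 1
  query t=15s: backlog = 1
  query t=16s: backlog = 2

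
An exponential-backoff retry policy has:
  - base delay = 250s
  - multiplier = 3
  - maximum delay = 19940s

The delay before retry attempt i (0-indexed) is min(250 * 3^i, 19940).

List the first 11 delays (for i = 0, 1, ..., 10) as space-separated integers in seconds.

Computing each delay:
  i=0: min(250*3^0, 19940) = 250
  i=1: min(250*3^1, 19940) = 750
  i=2: min(250*3^2, 19940) = 2250
  i=3: min(250*3^3, 19940) = 6750
  i=4: min(250*3^4, 19940) = 19940
  i=5: min(250*3^5, 19940) = 19940
  i=6: min(250*3^6, 19940) = 19940
  i=7: min(250*3^7, 19940) = 19940
  i=8: min(250*3^8, 19940) = 19940
  i=9: min(250*3^9, 19940) = 19940
  i=10: min(250*3^10, 19940) = 19940

Answer: 250 750 2250 6750 19940 19940 19940 19940 19940 19940 19940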